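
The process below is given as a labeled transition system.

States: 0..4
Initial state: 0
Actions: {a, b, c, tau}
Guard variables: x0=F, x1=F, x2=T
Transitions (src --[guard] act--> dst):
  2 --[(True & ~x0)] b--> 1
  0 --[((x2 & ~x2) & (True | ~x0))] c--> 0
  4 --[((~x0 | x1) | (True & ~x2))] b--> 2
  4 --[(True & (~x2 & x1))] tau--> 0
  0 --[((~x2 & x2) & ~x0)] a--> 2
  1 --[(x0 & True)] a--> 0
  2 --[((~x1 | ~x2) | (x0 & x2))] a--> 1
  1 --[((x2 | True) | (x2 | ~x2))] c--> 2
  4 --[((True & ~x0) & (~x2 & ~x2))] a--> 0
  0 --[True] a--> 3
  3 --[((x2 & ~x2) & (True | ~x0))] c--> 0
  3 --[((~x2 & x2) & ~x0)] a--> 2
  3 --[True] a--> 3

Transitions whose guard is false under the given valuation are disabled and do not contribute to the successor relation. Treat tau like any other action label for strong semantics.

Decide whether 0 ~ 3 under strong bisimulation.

Refine partition for ~:
  P[0] = {{0,1,2,3,4}}
  P[1] = {{0,3},{1},{2},{4}}
Fixed point at round 2; 4 class(es).
0∈{0,3}, 3∈{0,3}

Answer: BISIMILAR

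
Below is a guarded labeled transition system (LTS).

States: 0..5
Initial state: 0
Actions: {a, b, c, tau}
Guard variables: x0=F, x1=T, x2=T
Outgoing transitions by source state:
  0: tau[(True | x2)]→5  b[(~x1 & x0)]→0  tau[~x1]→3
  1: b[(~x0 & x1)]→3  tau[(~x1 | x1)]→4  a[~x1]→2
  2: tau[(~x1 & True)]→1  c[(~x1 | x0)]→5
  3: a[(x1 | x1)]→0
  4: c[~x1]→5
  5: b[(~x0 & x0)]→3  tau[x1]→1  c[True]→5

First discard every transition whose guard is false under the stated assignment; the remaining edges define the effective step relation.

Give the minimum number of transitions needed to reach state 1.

BFS to 1:
  depth 0: {0}
  depth 1: {5}
  depth 2: {1}
1 enters at depth 2; path tau·tau

Answer: 2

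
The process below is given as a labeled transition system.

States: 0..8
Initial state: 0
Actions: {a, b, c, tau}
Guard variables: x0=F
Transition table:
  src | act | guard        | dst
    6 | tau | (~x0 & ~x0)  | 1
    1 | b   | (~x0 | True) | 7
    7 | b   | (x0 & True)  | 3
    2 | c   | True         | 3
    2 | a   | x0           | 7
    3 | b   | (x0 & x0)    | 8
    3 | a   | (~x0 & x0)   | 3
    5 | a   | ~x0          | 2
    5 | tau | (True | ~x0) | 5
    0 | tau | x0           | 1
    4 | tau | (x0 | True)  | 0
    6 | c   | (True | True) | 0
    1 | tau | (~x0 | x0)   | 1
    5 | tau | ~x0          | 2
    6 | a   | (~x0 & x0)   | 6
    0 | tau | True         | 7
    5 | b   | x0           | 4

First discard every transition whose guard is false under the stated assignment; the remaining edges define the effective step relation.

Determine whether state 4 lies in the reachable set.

Guard filter leaves 10 enabled edge(s).
Layer 0: {0}
Layer 1: {7}  now seen {0,7}
Reach set: {0,7}

Answer: UNREACHABLE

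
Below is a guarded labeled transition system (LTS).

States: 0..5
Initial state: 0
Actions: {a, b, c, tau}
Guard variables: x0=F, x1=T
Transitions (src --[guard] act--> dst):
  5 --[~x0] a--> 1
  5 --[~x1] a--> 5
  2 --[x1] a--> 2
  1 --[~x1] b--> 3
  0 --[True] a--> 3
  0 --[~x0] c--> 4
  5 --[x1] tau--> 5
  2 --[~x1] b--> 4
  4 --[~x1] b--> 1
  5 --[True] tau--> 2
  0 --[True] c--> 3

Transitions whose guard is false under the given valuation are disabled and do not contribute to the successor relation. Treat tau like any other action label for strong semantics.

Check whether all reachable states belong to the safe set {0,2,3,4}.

Safe = {0,2,3,4}
Reach set: {0,3,4}
  0: ✓
  3: ✓
  4: ✓

Answer: INVARIANT HOLDS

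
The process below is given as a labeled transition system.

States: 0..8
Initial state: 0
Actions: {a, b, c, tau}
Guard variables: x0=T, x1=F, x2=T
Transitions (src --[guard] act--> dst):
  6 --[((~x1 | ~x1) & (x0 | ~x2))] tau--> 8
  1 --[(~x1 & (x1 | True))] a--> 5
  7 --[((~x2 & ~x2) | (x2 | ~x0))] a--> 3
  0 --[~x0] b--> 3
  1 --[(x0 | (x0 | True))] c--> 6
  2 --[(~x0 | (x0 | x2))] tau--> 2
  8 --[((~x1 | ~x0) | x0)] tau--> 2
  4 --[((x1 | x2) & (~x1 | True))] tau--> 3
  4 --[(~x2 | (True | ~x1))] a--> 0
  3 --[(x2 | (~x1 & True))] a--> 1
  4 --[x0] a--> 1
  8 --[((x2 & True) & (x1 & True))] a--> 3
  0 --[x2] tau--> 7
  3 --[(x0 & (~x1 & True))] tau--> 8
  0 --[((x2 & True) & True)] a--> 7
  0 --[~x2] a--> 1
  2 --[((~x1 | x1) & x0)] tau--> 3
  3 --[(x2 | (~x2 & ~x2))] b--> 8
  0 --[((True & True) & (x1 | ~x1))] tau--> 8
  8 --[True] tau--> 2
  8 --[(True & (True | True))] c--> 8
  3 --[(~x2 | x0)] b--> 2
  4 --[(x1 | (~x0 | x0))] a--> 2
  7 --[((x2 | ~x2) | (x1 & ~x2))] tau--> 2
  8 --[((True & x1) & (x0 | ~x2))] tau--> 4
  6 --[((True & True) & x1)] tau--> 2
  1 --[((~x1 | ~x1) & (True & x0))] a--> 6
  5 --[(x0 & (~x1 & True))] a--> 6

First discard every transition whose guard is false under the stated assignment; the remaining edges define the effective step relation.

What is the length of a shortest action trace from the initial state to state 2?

Layered search for 2:
  depth 0: {0}
  depth 1: {7,8}
  depth 2: {2,3}
2 enters at depth 2; path a·tau

Answer: 2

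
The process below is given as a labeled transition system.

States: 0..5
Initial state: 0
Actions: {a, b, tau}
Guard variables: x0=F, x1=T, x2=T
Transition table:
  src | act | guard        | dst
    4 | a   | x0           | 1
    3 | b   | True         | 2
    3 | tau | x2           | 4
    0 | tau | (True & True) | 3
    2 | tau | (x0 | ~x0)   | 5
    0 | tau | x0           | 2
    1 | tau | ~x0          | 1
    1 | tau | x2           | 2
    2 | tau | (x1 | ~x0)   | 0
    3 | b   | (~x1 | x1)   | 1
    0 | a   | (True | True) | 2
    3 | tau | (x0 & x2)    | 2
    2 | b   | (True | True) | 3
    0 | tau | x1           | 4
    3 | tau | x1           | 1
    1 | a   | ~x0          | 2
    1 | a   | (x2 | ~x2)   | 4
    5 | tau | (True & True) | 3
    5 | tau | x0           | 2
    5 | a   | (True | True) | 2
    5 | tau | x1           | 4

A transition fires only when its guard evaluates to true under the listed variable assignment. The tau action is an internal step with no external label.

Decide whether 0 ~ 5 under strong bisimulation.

Answer: BISIMILAR

Trace:
Bisimulation quotient by refinement:
  P[0] = {{0,1,2,3,4,5}}
  P[1] = {{0,1,5},{2,3},{4}}
  P[2] = {{0,5},{1},{2},{3},{4}}
stable after 3 split(s): 5 block(s)
0∈{0,5}, 5∈{0,5}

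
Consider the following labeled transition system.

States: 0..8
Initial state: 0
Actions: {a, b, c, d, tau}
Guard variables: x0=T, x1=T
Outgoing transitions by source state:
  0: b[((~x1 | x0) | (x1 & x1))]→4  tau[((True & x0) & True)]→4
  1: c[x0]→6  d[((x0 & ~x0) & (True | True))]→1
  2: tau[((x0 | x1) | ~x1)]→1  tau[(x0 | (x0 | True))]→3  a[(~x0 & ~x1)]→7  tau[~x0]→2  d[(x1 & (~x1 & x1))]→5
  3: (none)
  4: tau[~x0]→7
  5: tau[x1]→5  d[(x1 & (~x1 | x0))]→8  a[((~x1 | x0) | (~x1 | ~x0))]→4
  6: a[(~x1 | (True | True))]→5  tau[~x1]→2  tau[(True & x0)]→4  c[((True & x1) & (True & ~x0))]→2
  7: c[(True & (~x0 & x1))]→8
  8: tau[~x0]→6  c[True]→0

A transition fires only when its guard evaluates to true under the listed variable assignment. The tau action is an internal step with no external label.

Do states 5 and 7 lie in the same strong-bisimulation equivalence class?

Compute ~ classes (split until stable):
  P[0] = {{0,1,2,3,4,5,6,7,8}}
  P[1] = {{0},{1,8},{2},{3,4,7},{5},{6}}
  P[2] = {{0},{1},{2},{3,4,7},{5},{6},{8}}
7 equivalence class(es) (converged in 3)
class of 5: {5}; class of 7: {3,4,7}

Answer: NOT BISIMILAR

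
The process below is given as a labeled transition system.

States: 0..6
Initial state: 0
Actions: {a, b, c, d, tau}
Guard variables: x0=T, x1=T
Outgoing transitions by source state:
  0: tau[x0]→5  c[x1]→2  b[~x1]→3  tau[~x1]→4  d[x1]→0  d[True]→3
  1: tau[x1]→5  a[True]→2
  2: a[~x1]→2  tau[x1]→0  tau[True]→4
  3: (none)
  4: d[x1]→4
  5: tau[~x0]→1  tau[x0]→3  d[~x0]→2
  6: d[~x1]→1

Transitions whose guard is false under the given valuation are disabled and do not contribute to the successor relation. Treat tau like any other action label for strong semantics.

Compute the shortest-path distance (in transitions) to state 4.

Breadth-first toward 4:
  L0 = {0}
  L1 = {2,3,5}
  L2 = {4}
first hit 4 at d=2 via c·tau

Answer: 2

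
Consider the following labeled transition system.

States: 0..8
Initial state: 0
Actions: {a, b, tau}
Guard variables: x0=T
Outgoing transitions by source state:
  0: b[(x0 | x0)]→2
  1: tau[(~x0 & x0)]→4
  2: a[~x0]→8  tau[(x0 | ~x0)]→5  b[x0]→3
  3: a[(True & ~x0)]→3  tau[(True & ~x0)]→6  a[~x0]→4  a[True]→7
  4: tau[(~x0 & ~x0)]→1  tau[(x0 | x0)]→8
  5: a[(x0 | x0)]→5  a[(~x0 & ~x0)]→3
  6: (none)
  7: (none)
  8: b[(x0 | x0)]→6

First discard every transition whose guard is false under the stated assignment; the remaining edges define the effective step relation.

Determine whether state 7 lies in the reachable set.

After dropping false guards: 7 live edges.
depth 0: {0}
depth 1: {2}  cumulative {0,2}
depth 2: {3,5}  cumulative {0,2,3,5}
depth 3: {7}  cumulative {0,2,3,5,7}
Reach set: {0,2,3,5,7}
witness 7: b·b·a

Answer: REACHABLE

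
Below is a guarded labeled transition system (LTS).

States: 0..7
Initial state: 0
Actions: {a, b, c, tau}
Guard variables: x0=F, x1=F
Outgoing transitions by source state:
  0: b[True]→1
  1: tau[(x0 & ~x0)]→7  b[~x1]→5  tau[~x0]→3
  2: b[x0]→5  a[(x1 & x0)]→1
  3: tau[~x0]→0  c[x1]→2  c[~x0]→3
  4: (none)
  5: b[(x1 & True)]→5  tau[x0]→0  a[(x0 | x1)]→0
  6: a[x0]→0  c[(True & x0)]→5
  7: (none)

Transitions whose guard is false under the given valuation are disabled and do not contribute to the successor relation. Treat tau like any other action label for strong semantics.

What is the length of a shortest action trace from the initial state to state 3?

Breadth-first toward 3:
  L0 = {0}
  L1 = {1}
  L2 = {3,5}
depth(3)=2, e.g. b·tau

Answer: 2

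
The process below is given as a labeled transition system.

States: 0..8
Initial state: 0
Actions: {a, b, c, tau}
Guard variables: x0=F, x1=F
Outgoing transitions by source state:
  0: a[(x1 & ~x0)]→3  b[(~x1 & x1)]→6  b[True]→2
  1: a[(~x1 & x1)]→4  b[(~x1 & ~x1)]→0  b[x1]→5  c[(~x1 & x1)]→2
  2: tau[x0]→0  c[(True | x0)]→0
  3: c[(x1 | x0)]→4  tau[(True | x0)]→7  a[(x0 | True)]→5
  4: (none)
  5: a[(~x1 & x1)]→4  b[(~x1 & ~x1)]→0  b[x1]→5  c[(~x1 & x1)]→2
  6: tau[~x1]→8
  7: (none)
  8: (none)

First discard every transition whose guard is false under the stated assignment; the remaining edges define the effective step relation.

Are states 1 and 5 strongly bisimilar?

Answer: BISIMILAR

Working:
Bisimulation quotient by refinement:
  round 0: {{0,1,2,3,4,5,6,7,8}}
  round 1: {{0,1,5},{2},{3},{4,7,8},{6}}
  round 2: {{0},{1,5},{2},{3},{4,7,8},{6}}
6 equivalence class(es) (converged in 3)
class of 1: {1,5}; class of 5: {1,5}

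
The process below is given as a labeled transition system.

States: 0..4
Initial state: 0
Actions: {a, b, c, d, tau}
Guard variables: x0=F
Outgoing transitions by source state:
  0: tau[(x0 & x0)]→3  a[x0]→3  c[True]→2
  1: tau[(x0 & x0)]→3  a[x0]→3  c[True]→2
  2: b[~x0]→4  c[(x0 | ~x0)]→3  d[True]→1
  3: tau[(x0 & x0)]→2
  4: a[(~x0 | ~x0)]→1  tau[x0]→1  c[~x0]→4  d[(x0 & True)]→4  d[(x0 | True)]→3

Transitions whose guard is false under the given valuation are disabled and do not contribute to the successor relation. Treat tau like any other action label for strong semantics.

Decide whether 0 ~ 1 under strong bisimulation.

Compute ~ classes (split until stable):
  π0 = {{0,1,2,3,4}}
  π1 = {{0,1},{2},{3},{4}}
4 equivalence class(es) (converged in 2)
[0]={0,1}  [1]={0,1}

Answer: BISIMILAR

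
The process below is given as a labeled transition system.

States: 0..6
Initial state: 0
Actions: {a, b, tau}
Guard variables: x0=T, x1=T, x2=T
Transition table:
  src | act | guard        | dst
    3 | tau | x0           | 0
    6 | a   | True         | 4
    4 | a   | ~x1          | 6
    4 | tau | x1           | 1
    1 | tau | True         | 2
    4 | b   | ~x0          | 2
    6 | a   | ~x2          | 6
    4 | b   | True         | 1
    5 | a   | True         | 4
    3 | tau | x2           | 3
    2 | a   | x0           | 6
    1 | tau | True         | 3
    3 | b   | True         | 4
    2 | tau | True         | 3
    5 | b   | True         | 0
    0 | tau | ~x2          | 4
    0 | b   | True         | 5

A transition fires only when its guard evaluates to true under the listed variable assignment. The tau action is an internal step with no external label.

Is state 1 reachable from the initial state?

Answer: REACHABLE

Working:
13 transition(s) survive guard evaluation.
depth 0: {0}
depth 1: {5}  cumulative {0,5}
depth 2: {4}  cumulative {0,4,5}
depth 3: {1}  cumulative {0,1,4,5}
depth 4: {2,3}  cumulative {0,1,2,3,4,5}
depth 5: {6}  cumulative {0,1,2,3,4,5,6}
R = {0,1,2,3,4,5,6}
Path to 1: b·a·tau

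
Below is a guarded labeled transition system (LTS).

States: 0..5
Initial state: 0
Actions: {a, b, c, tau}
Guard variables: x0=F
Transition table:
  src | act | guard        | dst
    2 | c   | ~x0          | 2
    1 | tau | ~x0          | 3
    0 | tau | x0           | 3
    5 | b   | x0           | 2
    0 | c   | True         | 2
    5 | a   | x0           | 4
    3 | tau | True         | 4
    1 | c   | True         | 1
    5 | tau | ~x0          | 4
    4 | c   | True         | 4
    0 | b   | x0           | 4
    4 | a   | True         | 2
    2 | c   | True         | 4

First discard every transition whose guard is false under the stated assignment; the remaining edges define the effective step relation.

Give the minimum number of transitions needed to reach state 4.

Answer: 2

Trace:
Breadth-first toward 4:
  L0 = {0}
  L1 = {2}
  L2 = {4}
first hit 4 at d=2 via c·c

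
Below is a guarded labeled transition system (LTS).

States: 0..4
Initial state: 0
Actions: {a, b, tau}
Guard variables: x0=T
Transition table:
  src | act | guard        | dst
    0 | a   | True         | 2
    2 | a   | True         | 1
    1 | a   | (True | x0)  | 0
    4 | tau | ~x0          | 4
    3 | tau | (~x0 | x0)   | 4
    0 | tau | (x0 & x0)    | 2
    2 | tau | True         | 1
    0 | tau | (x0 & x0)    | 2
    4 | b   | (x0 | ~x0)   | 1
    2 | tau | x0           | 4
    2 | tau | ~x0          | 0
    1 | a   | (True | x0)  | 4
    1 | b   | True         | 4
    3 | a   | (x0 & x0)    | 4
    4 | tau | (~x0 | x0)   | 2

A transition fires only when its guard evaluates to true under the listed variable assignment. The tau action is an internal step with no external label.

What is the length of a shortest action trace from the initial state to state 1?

Answer: 2

Trace:
Layered search for 1:
  depth 0: {0}
  depth 1: {2}
  depth 2: {1,4}
first hit 1 at d=2 via a·a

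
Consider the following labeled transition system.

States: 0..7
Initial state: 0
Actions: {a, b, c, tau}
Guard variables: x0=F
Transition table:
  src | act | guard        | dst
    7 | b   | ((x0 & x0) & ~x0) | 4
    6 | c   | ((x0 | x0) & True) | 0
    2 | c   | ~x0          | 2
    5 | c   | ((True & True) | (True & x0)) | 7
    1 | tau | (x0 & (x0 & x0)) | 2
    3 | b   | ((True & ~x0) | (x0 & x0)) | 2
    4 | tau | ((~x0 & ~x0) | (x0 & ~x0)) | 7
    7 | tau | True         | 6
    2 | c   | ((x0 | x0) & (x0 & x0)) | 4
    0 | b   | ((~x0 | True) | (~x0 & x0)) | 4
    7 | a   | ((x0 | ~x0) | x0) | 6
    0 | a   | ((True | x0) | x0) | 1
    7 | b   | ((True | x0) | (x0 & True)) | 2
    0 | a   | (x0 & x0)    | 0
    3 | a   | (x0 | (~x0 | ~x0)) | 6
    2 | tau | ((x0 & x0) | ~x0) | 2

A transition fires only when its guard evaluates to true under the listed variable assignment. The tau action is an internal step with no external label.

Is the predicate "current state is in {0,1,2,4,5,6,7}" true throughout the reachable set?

Safe = {0,1,2,4,5,6,7}
Reach set: {0,1,2,4,6,7}
  0: ✓
  1: ✓
  2: ✓
  4: ✓
  6: ✓
  7: ✓

Answer: INVARIANT HOLDS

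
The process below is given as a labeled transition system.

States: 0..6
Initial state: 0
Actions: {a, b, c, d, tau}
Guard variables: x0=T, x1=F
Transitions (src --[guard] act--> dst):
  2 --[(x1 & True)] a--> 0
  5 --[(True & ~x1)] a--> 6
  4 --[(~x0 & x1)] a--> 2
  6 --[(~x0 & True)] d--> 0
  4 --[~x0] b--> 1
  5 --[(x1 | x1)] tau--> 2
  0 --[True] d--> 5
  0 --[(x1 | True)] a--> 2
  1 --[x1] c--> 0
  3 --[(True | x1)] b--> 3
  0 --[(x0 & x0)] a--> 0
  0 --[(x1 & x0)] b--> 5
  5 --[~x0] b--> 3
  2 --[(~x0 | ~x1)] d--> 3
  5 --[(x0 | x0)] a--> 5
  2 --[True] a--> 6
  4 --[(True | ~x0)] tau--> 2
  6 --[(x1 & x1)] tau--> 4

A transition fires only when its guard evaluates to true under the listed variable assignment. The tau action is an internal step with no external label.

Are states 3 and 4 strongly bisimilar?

Bisimulation quotient by refinement:
  P[0] = {{0,1,2,3,4,5,6}}
  P[1] = {{0,2},{1,6},{3},{4},{5}}
  P[2] = {{0},{1,6},{2},{3},{4},{5}}
stable after 3 split(s): 6 block(s)
3∈{3}, 4∈{4}

Answer: NOT BISIMILAR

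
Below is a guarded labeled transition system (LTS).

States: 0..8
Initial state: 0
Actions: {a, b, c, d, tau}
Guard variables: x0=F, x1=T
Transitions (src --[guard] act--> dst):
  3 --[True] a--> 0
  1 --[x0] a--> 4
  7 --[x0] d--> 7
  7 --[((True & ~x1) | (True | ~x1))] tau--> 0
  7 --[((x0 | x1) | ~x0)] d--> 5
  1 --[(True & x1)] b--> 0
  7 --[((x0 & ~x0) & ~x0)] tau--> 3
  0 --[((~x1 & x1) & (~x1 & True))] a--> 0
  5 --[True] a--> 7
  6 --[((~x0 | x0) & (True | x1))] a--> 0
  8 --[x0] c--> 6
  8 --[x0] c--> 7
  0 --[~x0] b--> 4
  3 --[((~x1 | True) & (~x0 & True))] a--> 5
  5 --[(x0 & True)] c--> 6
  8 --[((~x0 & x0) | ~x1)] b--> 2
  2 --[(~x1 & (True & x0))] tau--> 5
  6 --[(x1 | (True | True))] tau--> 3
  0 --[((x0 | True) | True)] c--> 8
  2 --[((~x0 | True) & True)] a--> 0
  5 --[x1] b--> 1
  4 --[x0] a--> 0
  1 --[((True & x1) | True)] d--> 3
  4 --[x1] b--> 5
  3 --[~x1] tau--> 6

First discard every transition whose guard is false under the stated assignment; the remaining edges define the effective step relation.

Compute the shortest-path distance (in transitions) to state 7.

Answer: 3

Working:
Breadth-first toward 7:
  L0 = {0}
  L1 = {4,8}
  L2 = {5}
  L3 = {1,7}
depth(7)=3, e.g. b·b·a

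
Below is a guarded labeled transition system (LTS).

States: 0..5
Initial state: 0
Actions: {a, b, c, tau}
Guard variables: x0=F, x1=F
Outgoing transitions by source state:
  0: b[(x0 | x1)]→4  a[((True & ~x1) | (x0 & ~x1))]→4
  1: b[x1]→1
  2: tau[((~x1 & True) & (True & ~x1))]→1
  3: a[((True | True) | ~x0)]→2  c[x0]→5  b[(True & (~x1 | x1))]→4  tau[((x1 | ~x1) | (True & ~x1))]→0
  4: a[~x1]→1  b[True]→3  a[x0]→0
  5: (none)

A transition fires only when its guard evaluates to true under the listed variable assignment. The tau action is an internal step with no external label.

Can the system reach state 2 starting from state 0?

Guard filter leaves 7 enabled edge(s).
depth 0: {0}
depth 1: {4}  cumulative {0,4}
depth 2: {1,3}  cumulative {0,1,3,4}
depth 3: {2}  cumulative {0,1,2,3,4}
Reachable = {0,1,2,3,4}
witness 2: a·b·a

Answer: REACHABLE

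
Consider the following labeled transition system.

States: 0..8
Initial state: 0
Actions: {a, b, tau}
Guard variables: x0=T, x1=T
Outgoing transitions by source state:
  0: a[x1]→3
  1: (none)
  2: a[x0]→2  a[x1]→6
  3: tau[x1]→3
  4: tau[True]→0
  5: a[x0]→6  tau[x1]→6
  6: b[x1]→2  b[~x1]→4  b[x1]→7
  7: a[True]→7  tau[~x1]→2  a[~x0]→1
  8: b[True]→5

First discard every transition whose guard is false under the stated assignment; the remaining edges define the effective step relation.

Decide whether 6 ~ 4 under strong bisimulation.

Compute ~ classes (split until stable):
  round 0: {{0,1,2,3,4,5,6,7,8}}
  round 1: {{0,2,7},{1},{3,4},{5},{6,8}}
  round 2: {{0},{1},{2},{3},{4},{5},{6},{7},{8}}
9 equivalence class(es) (converged in 3)
class of 6: {6}; class of 4: {4}

Answer: NOT BISIMILAR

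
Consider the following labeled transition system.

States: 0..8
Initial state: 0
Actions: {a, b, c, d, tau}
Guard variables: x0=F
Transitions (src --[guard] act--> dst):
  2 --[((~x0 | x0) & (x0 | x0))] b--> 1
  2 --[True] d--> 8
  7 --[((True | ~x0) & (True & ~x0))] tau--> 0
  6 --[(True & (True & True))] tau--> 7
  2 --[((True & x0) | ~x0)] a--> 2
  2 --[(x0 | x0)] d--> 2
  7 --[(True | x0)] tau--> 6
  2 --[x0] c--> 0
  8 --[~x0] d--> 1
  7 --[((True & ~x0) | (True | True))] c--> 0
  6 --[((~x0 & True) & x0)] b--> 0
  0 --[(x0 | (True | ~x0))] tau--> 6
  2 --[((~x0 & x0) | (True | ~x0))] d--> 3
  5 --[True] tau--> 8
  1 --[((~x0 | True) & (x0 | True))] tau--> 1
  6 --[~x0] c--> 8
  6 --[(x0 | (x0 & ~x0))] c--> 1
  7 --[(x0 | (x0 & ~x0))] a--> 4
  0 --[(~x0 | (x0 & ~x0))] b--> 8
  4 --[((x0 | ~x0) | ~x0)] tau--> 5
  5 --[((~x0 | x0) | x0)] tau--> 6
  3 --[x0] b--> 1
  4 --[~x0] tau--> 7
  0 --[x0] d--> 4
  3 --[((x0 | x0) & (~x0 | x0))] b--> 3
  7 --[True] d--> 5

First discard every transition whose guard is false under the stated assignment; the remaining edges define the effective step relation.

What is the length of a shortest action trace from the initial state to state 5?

Answer: 3

Trace:
Layered search for 5:
  L0 = {0}
  L1 = {6,8}
  L2 = {1,7}
  L3 = {5}
depth(5)=3, e.g. tau·tau·d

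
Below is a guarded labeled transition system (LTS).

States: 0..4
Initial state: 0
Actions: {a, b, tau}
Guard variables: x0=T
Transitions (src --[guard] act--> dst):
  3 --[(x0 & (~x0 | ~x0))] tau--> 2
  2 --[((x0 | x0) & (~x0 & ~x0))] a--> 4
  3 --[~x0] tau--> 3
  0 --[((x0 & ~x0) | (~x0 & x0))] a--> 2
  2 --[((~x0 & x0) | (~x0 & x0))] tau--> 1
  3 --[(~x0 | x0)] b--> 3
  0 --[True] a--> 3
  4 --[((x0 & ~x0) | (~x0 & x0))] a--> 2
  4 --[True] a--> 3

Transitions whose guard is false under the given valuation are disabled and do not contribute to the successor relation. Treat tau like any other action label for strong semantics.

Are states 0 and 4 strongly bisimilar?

Refine partition for ~:
  π0 = {{0,1,2,3,4}}
  π1 = {{0,4},{1,2},{3}}
3 equivalence class(es) (converged in 2)
0∈{0,4}, 4∈{0,4}

Answer: BISIMILAR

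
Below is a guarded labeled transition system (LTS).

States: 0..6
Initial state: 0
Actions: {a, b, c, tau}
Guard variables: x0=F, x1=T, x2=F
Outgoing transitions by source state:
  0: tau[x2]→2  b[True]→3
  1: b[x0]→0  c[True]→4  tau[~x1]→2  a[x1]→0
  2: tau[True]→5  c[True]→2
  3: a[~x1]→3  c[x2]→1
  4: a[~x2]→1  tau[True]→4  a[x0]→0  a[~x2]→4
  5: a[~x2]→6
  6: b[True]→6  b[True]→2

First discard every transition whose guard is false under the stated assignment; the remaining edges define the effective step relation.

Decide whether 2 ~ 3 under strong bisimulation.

Refine partition for ~:
  round 0: {{0,1,2,3,4,5,6}}
  round 1: {{0,6},{1},{2},{3},{4},{5}}
  round 2: {{0},{1},{2},{3},{4},{5},{6}}
7 equivalence class(es) (converged in 3)
2∈{2}, 3∈{3}

Answer: NOT BISIMILAR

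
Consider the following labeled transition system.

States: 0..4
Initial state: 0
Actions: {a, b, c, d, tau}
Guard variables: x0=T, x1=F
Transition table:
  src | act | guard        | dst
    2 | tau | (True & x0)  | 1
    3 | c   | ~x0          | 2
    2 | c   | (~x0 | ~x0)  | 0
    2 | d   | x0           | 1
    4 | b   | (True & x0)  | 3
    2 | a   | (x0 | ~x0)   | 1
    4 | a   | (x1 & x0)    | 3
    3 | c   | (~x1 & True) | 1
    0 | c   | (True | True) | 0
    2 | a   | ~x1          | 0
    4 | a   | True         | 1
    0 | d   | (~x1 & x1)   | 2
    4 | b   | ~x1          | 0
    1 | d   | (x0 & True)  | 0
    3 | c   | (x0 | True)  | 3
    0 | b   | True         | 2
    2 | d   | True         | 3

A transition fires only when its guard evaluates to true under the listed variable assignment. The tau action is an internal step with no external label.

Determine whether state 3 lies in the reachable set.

Guard filter leaves 13 enabled edge(s).
depth 0: {0}
depth 1: {2}  now seen {0,2}
depth 2: {1,3}  now seen {0,1,2,3}
Reachable = {0,1,2,3}
trace reaching 3: b·d

Answer: REACHABLE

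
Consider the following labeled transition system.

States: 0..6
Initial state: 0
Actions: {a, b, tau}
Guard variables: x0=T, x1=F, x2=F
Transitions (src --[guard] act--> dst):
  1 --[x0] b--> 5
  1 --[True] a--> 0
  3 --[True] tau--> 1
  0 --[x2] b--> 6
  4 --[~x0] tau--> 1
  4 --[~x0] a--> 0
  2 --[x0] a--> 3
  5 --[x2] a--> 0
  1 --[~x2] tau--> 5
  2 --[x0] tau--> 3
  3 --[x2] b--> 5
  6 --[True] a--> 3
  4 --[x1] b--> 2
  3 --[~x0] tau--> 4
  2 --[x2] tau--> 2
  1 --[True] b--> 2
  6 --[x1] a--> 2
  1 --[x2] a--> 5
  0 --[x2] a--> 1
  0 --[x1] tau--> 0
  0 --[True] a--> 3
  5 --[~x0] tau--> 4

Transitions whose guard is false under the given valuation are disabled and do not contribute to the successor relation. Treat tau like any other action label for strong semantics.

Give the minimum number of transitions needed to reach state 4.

Answer: UNREACHABLE

Analysis:
Layered search for 4:
  depth 0: {0}
  depth 1: {3}
  depth 2: {1}
  depth 3: {2,5}
4 never appears.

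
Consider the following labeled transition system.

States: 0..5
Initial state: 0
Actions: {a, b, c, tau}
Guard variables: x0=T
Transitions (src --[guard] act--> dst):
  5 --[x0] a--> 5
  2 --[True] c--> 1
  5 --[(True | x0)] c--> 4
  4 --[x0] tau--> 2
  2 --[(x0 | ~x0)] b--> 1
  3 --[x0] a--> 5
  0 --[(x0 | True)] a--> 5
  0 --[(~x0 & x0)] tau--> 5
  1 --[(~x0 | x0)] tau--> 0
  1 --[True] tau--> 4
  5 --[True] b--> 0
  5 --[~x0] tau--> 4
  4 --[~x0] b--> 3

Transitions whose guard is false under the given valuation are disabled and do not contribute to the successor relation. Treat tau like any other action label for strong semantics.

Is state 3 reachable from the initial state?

After dropping false guards: 10 live edges.
depth 0: {0}
depth 1: {5}  cumulative {0,5}
depth 2: {4}  cumulative {0,4,5}
depth 3: {2}  cumulative {0,2,4,5}
depth 4: {1}  cumulative {0,1,2,4,5}
Reachable = {0,1,2,4,5}

Answer: UNREACHABLE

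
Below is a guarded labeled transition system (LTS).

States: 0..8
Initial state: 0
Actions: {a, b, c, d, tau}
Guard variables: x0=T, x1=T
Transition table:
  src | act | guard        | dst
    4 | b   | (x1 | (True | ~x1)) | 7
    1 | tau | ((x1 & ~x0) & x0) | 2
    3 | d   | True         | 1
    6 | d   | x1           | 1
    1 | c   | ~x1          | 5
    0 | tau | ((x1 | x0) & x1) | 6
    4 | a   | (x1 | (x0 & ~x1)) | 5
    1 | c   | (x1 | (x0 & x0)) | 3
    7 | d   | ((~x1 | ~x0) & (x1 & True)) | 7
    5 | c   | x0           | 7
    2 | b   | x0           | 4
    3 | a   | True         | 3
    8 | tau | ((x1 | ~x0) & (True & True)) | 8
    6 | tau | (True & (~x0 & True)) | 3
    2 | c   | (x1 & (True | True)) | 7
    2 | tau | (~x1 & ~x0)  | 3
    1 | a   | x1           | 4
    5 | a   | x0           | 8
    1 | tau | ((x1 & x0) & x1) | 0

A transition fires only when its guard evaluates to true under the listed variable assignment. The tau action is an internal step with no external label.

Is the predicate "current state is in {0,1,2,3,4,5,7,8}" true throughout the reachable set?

Safe = {0,1,2,3,4,5,7,8}
Reach set: {0,1,3,4,5,6,7,8}
  0: safe
  1: safe
  3: safe
  4: safe
  5: safe
  6: ✗ unsafe
  7: safe
  8: safe
reach 6 via tau — violates

Answer: INVARIANT VIOLATED at state 6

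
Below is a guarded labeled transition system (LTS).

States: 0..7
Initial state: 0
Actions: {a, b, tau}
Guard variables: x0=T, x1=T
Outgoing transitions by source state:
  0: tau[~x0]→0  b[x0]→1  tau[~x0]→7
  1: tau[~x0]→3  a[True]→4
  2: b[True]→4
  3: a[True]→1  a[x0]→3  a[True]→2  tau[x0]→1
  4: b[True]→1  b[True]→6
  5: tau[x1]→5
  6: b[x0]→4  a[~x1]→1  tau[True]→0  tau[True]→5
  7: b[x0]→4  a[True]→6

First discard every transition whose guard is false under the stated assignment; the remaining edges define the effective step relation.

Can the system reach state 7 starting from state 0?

Answer: UNREACHABLE

Analysis:
After dropping false guards: 15 live edges.
depth 0: {0}
depth 1: {1}  now seen {0,1}
depth 2: {4}  now seen {0,1,4}
depth 3: {6}  now seen {0,1,4,6}
depth 4: {5}  now seen {0,1,4,5,6}
Reachable = {0,1,4,5,6}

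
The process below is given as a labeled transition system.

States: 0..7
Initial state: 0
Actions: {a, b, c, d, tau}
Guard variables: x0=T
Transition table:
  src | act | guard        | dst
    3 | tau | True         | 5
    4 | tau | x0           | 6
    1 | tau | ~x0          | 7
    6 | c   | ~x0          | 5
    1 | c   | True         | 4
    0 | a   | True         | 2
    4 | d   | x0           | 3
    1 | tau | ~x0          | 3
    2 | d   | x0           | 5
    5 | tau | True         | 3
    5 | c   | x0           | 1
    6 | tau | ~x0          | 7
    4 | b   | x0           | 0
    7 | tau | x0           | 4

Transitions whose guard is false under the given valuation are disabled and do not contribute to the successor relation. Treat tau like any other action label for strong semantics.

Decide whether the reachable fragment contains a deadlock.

Answer: DEADLOCK at state 6

Analysis:
R = {0,1,2,3,4,5,6}
  0: a→2  [1 out]
  1: c→4  [1 out]
  2: d→5  [1 out]
  3: tau→5  [1 out]
  4: b→0  d→3  tau→6  [3 out]
  5: c→1  tau→3  [2 out]
  6: ∅  [no exit]
witness 6: a·d·c·c·tau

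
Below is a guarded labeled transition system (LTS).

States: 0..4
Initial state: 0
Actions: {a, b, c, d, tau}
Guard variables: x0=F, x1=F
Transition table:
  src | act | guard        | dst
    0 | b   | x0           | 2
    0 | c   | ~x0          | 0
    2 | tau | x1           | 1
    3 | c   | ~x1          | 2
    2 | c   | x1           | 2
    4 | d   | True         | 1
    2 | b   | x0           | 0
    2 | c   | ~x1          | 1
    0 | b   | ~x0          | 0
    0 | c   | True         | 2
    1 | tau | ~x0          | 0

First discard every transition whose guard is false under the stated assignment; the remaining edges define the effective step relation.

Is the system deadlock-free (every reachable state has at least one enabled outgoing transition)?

Answer: DEADLOCK-FREE

Working:
Reachable = {0,1,2}
  0: b→0  c→0  c→2  [3 exit(s)]
  1: tau→0  [1 exit(s)]
  2: c→1  [1 exit(s)]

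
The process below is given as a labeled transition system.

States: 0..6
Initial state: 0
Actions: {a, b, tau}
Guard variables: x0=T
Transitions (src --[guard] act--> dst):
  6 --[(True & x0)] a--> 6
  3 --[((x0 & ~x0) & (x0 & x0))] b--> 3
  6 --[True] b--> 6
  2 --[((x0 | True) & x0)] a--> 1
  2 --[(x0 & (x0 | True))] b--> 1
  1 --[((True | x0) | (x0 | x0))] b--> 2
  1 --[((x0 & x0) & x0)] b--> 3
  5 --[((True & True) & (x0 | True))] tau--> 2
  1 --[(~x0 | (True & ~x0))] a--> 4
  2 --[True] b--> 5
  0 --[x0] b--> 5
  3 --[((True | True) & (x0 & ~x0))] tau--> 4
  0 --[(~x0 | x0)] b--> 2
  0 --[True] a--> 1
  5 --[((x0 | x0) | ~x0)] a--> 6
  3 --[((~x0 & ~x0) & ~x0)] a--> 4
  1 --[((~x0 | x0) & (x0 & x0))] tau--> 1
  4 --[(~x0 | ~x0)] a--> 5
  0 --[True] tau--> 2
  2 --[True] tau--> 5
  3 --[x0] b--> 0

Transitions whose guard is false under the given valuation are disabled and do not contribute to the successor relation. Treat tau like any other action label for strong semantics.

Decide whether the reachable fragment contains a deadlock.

Reachable = {0,1,2,3,5,6}
  0: a→1  b→2  b→5  tau→2  [4 out]
  1: b→2  b→3  tau→1  [3 out]
  2: a→1  b→1  b→5  tau→5  [4 out]
  3: b→0  [1 out]
  5: a→6  tau→2  [2 out]
  6: a→6  b→6  [2 out]

Answer: DEADLOCK-FREE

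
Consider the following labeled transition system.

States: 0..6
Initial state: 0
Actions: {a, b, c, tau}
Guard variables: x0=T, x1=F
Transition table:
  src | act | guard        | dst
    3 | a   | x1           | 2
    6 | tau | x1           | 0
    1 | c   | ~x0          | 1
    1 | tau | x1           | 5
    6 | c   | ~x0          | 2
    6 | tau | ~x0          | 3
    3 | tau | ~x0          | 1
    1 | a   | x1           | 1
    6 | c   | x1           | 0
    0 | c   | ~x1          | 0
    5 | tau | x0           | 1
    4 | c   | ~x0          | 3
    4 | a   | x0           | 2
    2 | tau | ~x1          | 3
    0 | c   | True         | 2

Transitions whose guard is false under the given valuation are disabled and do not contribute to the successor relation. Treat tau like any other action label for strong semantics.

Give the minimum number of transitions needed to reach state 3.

Layered search for 3:
  L0 = {0}
  L1 = {2}
  L2 = {3}
depth(3)=2, e.g. c·tau

Answer: 2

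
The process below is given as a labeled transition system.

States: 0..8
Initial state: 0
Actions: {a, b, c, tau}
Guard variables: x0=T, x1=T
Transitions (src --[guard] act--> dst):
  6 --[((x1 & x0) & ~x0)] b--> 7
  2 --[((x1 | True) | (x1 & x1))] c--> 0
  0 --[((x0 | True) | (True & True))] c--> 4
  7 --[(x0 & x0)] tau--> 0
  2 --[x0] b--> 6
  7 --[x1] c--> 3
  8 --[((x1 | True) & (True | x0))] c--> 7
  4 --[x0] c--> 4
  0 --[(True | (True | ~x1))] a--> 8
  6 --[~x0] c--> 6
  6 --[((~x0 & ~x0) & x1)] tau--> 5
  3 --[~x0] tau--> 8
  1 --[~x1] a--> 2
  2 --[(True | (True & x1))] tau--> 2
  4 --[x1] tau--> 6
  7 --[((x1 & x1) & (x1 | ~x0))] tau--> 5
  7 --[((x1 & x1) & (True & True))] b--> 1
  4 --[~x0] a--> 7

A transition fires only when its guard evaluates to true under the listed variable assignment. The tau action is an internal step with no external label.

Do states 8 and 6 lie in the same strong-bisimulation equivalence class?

Answer: NOT BISIMILAR

Trace:
Refine partition for ~:
  round 0: {{0,1,2,3,4,5,6,7,8}}
  round 1: {{0},{1,3,5,6},{2,7},{4},{8}}
  round 2: {{0},{1,3,5,6},{2},{4},{7},{8}}
6 equivalence class(es) (converged in 3)
[8]={8}  [6]={1,3,5,6}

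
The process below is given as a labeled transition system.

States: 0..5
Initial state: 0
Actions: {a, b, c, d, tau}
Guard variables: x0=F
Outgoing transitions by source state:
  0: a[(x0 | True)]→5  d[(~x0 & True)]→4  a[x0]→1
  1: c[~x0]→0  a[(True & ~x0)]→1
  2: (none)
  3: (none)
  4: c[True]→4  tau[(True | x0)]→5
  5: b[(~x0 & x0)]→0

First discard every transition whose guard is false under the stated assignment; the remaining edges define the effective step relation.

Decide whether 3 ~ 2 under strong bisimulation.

Compute ~ classes (split until stable):
  π0 = {{0,1,2,3,4,5}}
  π1 = {{0},{1},{2,3,5},{4}}
stable after 2 split(s): 4 block(s)
3∈{2,3,5}, 2∈{2,3,5}

Answer: BISIMILAR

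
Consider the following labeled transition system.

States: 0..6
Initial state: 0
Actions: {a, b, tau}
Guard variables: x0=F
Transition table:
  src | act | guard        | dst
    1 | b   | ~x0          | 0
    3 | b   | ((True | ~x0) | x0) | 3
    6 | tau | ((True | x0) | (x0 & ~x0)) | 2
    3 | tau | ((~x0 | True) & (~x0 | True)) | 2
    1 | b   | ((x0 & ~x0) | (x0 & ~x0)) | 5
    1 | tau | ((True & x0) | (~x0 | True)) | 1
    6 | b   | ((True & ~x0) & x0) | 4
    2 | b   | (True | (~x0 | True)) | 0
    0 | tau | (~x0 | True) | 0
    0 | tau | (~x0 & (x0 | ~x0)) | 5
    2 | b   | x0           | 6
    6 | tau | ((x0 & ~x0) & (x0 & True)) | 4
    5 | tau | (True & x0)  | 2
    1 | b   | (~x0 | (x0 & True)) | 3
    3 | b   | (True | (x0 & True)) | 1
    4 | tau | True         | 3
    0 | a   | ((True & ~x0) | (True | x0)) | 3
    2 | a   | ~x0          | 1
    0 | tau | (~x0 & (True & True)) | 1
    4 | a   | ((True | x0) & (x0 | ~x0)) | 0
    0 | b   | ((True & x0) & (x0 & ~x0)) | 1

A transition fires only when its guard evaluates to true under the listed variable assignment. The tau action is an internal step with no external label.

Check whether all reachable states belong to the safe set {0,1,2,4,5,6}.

Answer: INVARIANT VIOLATED at state 3

Analysis:
Safe = {0,1,2,4,5,6}
Reachable = {0,1,2,3,5}
  0: ✓
  1: ✓
  2: ✓
  3: ✗ unsafe
  5: ✓
witness against invariant: a → 3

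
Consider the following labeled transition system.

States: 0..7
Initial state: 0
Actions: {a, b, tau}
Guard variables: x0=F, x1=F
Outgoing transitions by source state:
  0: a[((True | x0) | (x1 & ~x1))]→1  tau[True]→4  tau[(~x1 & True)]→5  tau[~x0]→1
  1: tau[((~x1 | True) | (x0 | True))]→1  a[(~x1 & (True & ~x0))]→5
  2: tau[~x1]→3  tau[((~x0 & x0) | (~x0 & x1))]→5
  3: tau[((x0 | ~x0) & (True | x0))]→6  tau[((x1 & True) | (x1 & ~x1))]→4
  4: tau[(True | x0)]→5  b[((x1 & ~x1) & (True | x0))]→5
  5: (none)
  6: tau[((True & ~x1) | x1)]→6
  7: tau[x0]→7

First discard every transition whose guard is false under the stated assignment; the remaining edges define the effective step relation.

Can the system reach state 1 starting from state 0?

Answer: REACHABLE

Trace:
Guard filter leaves 10 enabled edge(s).
L0 = {0}
L1 = {1,4,5}  cumulative {0,1,4,5}
Reach set: {0,1,4,5}
Path to 1: a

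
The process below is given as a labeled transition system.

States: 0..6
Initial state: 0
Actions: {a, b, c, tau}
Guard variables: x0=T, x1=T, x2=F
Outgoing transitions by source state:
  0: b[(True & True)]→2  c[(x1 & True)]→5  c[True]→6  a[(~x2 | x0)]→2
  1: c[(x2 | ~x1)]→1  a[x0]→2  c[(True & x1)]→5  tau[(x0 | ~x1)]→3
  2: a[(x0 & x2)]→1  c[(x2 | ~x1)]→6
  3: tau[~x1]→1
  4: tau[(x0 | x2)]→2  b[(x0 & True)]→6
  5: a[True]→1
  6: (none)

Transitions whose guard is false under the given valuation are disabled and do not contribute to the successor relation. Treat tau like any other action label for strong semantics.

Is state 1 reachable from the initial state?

10 transition(s) survive guard evaluation.
L0 = {0}
L1 = {2,5,6}  now seen {0,2,5,6}
L2 = {1}  now seen {0,1,2,5,6}
L3 = {3}  now seen {0,1,2,3,5,6}
Reach set: {0,1,2,3,5,6}
trace reaching 1: c·a

Answer: REACHABLE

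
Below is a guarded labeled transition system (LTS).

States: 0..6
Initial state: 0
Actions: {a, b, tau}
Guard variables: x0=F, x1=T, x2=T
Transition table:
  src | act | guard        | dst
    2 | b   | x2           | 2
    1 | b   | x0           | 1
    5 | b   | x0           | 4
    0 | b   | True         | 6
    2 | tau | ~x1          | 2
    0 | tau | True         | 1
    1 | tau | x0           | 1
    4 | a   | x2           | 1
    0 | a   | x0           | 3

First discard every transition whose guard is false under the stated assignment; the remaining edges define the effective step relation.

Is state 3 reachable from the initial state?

4 transition(s) survive guard evaluation.
depth 0: {0}
depth 1: {1,6}  total {0,1,6}
Reachable = {0,1,6}

Answer: UNREACHABLE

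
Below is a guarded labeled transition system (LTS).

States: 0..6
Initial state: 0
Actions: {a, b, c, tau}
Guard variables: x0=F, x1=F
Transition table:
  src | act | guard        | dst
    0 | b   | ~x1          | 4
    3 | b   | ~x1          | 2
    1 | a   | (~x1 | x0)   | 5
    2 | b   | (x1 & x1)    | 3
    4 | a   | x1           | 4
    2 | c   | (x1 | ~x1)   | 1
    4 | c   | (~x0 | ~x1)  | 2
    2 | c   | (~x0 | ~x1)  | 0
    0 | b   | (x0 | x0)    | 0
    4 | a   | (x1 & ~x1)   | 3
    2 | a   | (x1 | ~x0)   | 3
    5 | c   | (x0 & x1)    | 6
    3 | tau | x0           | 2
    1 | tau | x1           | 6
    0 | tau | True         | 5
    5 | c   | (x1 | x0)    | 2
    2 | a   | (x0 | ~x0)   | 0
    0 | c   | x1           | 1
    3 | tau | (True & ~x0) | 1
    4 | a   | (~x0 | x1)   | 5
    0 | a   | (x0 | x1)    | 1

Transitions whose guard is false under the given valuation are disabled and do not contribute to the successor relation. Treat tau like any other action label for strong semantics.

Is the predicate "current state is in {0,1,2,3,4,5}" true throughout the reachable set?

Inv-set: {0,1,2,3,4,5}
Reachable = {0,1,2,3,4,5}
  0: ok
  1: ok
  2: ok
  3: ok
  4: ok
  5: ok

Answer: INVARIANT HOLDS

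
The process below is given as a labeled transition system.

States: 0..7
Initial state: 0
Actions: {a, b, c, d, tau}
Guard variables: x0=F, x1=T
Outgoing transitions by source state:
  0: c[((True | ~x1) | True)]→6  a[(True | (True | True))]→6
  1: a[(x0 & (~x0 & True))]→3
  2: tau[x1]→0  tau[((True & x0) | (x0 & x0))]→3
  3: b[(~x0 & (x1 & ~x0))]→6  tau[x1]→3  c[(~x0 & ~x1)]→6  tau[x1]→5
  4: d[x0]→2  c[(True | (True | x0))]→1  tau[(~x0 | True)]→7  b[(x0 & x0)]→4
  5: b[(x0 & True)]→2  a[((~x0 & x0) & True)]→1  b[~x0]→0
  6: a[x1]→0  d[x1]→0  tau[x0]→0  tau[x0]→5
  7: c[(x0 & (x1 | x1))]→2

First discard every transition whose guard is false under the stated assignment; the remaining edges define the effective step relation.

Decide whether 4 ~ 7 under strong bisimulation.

Compute ~ classes (split until stable):
  P[0] = {{0,1,2,3,4,5,6,7}}
  P[1] = {{0},{1,7},{2},{3},{4},{5},{6}}
stable after 2 split(s): 7 block(s)
class of 4: {4}; class of 7: {1,7}

Answer: NOT BISIMILAR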